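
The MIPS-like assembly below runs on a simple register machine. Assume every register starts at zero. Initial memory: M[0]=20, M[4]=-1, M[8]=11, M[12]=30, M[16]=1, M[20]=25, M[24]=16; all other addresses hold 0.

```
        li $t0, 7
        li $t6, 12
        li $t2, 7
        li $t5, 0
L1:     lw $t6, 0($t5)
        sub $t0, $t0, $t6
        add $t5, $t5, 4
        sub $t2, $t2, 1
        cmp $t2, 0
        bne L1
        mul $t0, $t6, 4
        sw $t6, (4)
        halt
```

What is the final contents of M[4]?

16

li $t0, 7 → $t0=7
li $t6, 12 → $t6=12
li $t2, 7 → $t2=7
li $t5, 0 → $t5=0
lw $t6, 0($t5) → $t6=M[0]=20
sub $t0, $t0, $t6 → $t0=7-20=-13
add $t5, $t5, 4 → $t5=0+4=4
sub $t2, $t2, 1 → $t2=7-1=6
cmp $t2, 0  (cmp 6,0)
bne L1: taken
lw $t6, 0($t5) → $t6=M[4]=-1
sub $t0, $t0, $t6 → $t0=(-13)-(-1)=-12
add $t5, $t5, 4 → $t5=4+4=8
sub $t2, $t2, 1 → $t2=6-1=5
cmp $t2, 0  (cmp 5,0)
bne L1: taken
lw $t6, 0($t5) → $t6=M[8]=11
sub $t0, $t0, $t6 → $t0=(-12)-11=-23
add $t5, $t5, 4 → $t5=8+4=12
sub $t2, $t2, 1 → $t2=5-1=4
cmp $t2, 0  (cmp 4,0)
bne L1: taken
lw $t6, 0($t5) → $t6=M[12]=30
sub $t0, $t0, $t6 → $t0=(-23)-30=-53
add $t5, $t5, 4 → $t5=12+4=16
sub $t2, $t2, 1 → $t2=4-1=3
cmp $t2, 0  (cmp 3,0)
bne L1: taken
lw $t6, 0($t5) → $t6=M[16]=1
sub $t0, $t0, $t6 → $t0=(-53)-1=-54
add $t5, $t5, 4 → $t5=16+4=20
sub $t2, $t2, 1 → $t2=3-1=2
cmp $t2, 0  (cmp 2,0)
bne L1: taken
lw $t6, 0($t5) → $t6=M[20]=25
sub $t0, $t0, $t6 → $t0=(-54)-25=-79
add $t5, $t5, 4 → $t5=20+4=24
sub $t2, $t2, 1 → $t2=2-1=1
cmp $t2, 0  (cmp 1,0)
bne L1: taken
lw $t6, 0($t5) → $t6=M[24]=16
sub $t0, $t0, $t6 → $t0=(-79)-16=-95
add $t5, $t5, 4 → $t5=24+4=28
sub $t2, $t2, 1 → $t2=1-1=0
cmp $t2, 0  (cmp 0,0)
bne L1: not taken
mul $t0, $t6, 4 → $t0=16*4=64
sw $t6, (4) → M[4]=16
halt.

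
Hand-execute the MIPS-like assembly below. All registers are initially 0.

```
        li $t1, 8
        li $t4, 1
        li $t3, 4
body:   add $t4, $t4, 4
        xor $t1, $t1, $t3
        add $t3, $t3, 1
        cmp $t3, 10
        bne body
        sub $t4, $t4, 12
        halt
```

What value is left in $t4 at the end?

after li $t1, 8: $t1=8
after li $t4, 1: $t4=1
after li $t3, 4: $t3=4
after add $t4, $t4, 4: $t4=1+4=5
after xor $t1, $t1, $t3: $t1=8^4=12
after add $t3, $t3, 1: $t3=4+1=5
cmp $t3, 10  (cmp 5,10)
bne body: taken
after add $t4, $t4, 4: $t4=5+4=9
after xor $t1, $t1, $t3: $t1=12^5=9
after add $t3, $t3, 1: $t3=5+1=6
cmp $t3, 10  (cmp 6,10)
bne body: taken
after add $t4, $t4, 4: $t4=9+4=13
after xor $t1, $t1, $t3: $t1=9^6=15
after add $t3, $t3, 1: $t3=6+1=7
cmp $t3, 10  (cmp 7,10)
bne body: taken
after add $t4, $t4, 4: $t4=13+4=17
after xor $t1, $t1, $t3: $t1=15^7=8
after add $t3, $t3, 1: $t3=7+1=8
cmp $t3, 10  (cmp 8,10)
bne body: taken
after add $t4, $t4, 4: $t4=17+4=21
after xor $t1, $t1, $t3: $t1=8^8=0
after add $t3, $t3, 1: $t3=8+1=9
cmp $t3, 10  (cmp 9,10)
bne body: taken
after add $t4, $t4, 4: $t4=21+4=25
after xor $t1, $t1, $t3: $t1=0^9=9
after add $t3, $t3, 1: $t3=9+1=10
cmp $t3, 10  (cmp 10,10)
bne body: not taken
after sub $t4, $t4, 12: $t4=25-12=13
halt.

13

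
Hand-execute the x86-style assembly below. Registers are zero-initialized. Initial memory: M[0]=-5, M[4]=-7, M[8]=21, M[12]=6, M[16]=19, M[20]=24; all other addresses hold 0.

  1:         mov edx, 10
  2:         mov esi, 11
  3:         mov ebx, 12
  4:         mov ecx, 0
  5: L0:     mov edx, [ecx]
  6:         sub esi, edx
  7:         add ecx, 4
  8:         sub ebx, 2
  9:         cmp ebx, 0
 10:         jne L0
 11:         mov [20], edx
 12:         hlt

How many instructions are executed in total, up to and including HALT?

42

after mov edx, 10: edx=10
after mov esi, 11: esi=11
after mov ebx, 12: ebx=12
after mov ecx, 0: ecx=0
after mov edx, [ecx]: edx=M[0]=-5
after sub esi, edx: esi=11-(-5)=16
after add ecx, 4: ecx=0+4=4
after sub ebx, 2: ebx=12-2=10
cmp ebx, 0  (cmp 10,0)
jne L0: taken
after mov edx, [ecx]: edx=M[4]=-7
after sub esi, edx: esi=16-(-7)=23
after add ecx, 4: ecx=4+4=8
after sub ebx, 2: ebx=10-2=8
cmp ebx, 0  (cmp 8,0)
jne L0: taken
after mov edx, [ecx]: edx=M[8]=21
after sub esi, edx: esi=23-21=2
after add ecx, 4: ecx=8+4=12
after sub ebx, 2: ebx=8-2=6
cmp ebx, 0  (cmp 6,0)
jne L0: taken
after mov edx, [ecx]: edx=M[12]=6
after sub esi, edx: esi=2-6=-4
after add ecx, 4: ecx=12+4=16
after sub ebx, 2: ebx=6-2=4
cmp ebx, 0  (cmp 4,0)
jne L0: taken
after mov edx, [ecx]: edx=M[16]=19
after sub esi, edx: esi=(-4)-19=-23
after add ecx, 4: ecx=16+4=20
after sub ebx, 2: ebx=4-2=2
cmp ebx, 0  (cmp 2,0)
jne L0: taken
after mov edx, [ecx]: edx=M[20]=24
after sub esi, edx: esi=(-23)-24=-47
after add ecx, 4: ecx=20+4=24
after sub ebx, 2: ebx=2-2=0
cmp ebx, 0  (cmp 0,0)
jne L0: not taken
mov [20], edx → M[20]=24
halt.
Total executed instructions: 42.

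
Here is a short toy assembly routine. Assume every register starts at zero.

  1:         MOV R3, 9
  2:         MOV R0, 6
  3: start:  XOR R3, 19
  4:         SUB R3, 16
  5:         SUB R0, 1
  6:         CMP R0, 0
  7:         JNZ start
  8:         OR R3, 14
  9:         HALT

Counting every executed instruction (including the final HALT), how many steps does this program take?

R3=9
R0=6
R3=9^19=26
R3=26-16=10
R0=6-1=5
CMP R0, 0  (cmp 5,0)
JNZ start: taken
R3=10^19=25
R3=25-16=9
R0=5-1=4
CMP R0, 0  (cmp 4,0)
JNZ start: taken
R3=9^19=26
R3=26-16=10
R0=4-1=3
CMP R0, 0  (cmp 3,0)
JNZ start: taken
R3=10^19=25
R3=25-16=9
R0=3-1=2
CMP R0, 0  (cmp 2,0)
JNZ start: taken
R3=9^19=26
R3=26-16=10
R0=2-1=1
CMP R0, 0  (cmp 1,0)
JNZ start: taken
R3=10^19=25
R3=25-16=9
R0=1-1=0
CMP R0, 0  (cmp 0,0)
JNZ start: not taken
R3=9|14=15
halt.
Total executed instructions: 34.

34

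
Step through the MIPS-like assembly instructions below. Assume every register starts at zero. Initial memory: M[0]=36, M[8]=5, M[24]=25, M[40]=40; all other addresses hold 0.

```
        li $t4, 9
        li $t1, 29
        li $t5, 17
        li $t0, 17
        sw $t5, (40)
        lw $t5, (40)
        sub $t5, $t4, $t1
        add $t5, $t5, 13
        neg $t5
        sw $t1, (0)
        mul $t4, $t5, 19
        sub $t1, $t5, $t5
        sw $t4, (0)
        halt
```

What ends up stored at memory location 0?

$t4=9
$t1=29
$t5=17
$t0=17
sw $t5, (40) → M[40]=17
$t5=M[40]=17
$t5=9-29=-20
$t5=(-20)+13=-7
$t5=-(-7)=7
sw $t1, (0) → M[0]=29
$t4=7*19=133
$t1=7-7=0
sw $t4, (0) → M[0]=133
halt.

133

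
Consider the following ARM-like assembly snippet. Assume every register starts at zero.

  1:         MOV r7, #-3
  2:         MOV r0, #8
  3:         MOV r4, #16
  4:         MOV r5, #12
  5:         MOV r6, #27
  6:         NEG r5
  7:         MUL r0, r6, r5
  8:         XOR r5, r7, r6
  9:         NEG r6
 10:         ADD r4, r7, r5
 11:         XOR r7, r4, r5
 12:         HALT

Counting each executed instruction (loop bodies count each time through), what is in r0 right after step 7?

-324

r7=-3
r0=8
r4=16
r5=12
r6=27
r5=-(12)=-12
r0=27*(-12)=-324
After step 7: r0 = -324.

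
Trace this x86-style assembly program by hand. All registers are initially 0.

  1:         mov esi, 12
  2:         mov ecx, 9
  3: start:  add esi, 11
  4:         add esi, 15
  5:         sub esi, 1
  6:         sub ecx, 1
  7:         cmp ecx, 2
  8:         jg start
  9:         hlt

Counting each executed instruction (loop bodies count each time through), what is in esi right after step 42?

mov esi, 12 → esi=12
mov ecx, 9 → ecx=9
add esi, 11 → esi=12+11=23
add esi, 15 → esi=23+15=38
sub esi, 1 → esi=38-1=37
sub ecx, 1 → ecx=9-1=8
cmp ecx, 2  (cmp 8,2)
jg start: taken
add esi, 11 → esi=37+11=48
add esi, 15 → esi=48+15=63
sub esi, 1 → esi=63-1=62
sub ecx, 1 → ecx=8-1=7
cmp ecx, 2  (cmp 7,2)
jg start: taken
add esi, 11 → esi=62+11=73
add esi, 15 → esi=73+15=88
sub esi, 1 → esi=88-1=87
sub ecx, 1 → ecx=7-1=6
cmp ecx, 2  (cmp 6,2)
jg start: taken
add esi, 11 → esi=87+11=98
add esi, 15 → esi=98+15=113
sub esi, 1 → esi=113-1=112
sub ecx, 1 → ecx=6-1=5
cmp ecx, 2  (cmp 5,2)
jg start: taken
add esi, 11 → esi=112+11=123
add esi, 15 → esi=123+15=138
sub esi, 1 → esi=138-1=137
sub ecx, 1 → ecx=5-1=4
cmp ecx, 2  (cmp 4,2)
jg start: taken
add esi, 11 → esi=137+11=148
add esi, 15 → esi=148+15=163
sub esi, 1 → esi=163-1=162
sub ecx, 1 → ecx=4-1=3
cmp ecx, 2  (cmp 3,2)
jg start: taken
add esi, 11 → esi=162+11=173
add esi, 15 → esi=173+15=188
sub esi, 1 → esi=188-1=187
sub ecx, 1 → ecx=3-1=2
After step 42: esi = 187.

187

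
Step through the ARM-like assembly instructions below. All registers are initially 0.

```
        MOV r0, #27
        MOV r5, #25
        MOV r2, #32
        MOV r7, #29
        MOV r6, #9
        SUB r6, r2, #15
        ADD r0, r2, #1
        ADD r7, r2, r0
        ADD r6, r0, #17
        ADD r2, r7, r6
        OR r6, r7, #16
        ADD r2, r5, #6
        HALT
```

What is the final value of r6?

MOV r0, #27 → r0=27
MOV r5, #25 → r5=25
MOV r2, #32 → r2=32
MOV r7, #29 → r7=29
MOV r6, #9 → r6=9
SUB r6, r2, #15 → r6=32-15=17
ADD r0, r2, #1 → r0=32+1=33
ADD r7, r2, r0 → r7=32+33=65
ADD r6, r0, #17 → r6=33+17=50
ADD r2, r7, r6 → r2=65+50=115
OR r6, r7, #16 → r6=65|16=81
ADD r2, r5, #6 → r2=25+6=31
halt.

81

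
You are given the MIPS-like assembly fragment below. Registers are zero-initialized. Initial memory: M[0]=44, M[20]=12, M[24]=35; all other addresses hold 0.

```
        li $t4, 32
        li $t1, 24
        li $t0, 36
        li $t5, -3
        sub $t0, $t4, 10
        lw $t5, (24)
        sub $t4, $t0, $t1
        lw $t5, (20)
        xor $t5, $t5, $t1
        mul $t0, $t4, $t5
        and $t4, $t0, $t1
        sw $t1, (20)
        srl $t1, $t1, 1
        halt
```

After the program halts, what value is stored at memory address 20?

li $t4, 32 → $t4=32
li $t1, 24 → $t1=24
li $t0, 36 → $t0=36
li $t5, -3 → $t5=-3
sub $t0, $t4, 10 → $t0=32-10=22
lw $t5, (24) → $t5=M[24]=35
sub $t4, $t0, $t1 → $t4=22-24=-2
lw $t5, (20) → $t5=M[20]=12
xor $t5, $t5, $t1 → $t5=12^24=20
mul $t0, $t4, $t5 → $t0=(-2)*20=-40
and $t4, $t0, $t1 → $t4=(-40)&24=24
sw $t1, (20) → M[20]=24
srl $t1, $t1, 1 → $t1=24>>1=12
halt.

24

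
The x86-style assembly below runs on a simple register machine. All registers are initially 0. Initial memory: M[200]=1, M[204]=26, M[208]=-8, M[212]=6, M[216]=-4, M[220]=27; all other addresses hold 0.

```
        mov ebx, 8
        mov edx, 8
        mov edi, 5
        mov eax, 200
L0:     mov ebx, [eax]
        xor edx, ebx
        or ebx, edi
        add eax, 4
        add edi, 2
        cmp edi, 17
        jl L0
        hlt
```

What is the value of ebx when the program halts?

31

after mov ebx, 8: ebx=8
after mov edx, 8: edx=8
after mov edi, 5: edi=5
after mov eax, 200: eax=200
after mov ebx, [eax]: ebx=M[200]=1
after xor edx, ebx: edx=8^1=9
after or ebx, edi: ebx=1|5=5
after add eax, 4: eax=200+4=204
after add edi, 2: edi=5+2=7
cmp edi, 17  (cmp 7,17)
jl L0: taken
after mov ebx, [eax]: ebx=M[204]=26
after xor edx, ebx: edx=9^26=19
after or ebx, edi: ebx=26|7=31
after add eax, 4: eax=204+4=208
after add edi, 2: edi=7+2=9
cmp edi, 17  (cmp 9,17)
jl L0: taken
after mov ebx, [eax]: ebx=M[208]=-8
after xor edx, ebx: edx=19^(-8)=-21
after or ebx, edi: ebx=(-8)|9=-7
after add eax, 4: eax=208+4=212
after add edi, 2: edi=9+2=11
cmp edi, 17  (cmp 11,17)
jl L0: taken
after mov ebx, [eax]: ebx=M[212]=6
after xor edx, ebx: edx=(-21)^6=-19
after or ebx, edi: ebx=6|11=15
after add eax, 4: eax=212+4=216
after add edi, 2: edi=11+2=13
cmp edi, 17  (cmp 13,17)
jl L0: taken
after mov ebx, [eax]: ebx=M[216]=-4
after xor edx, ebx: edx=(-19)^(-4)=17
after or ebx, edi: ebx=(-4)|13=-3
after add eax, 4: eax=216+4=220
after add edi, 2: edi=13+2=15
cmp edi, 17  (cmp 15,17)
jl L0: taken
after mov ebx, [eax]: ebx=M[220]=27
after xor edx, ebx: edx=17^27=10
after or ebx, edi: ebx=27|15=31
after add eax, 4: eax=220+4=224
after add edi, 2: edi=15+2=17
cmp edi, 17  (cmp 17,17)
jl L0: not taken
halt.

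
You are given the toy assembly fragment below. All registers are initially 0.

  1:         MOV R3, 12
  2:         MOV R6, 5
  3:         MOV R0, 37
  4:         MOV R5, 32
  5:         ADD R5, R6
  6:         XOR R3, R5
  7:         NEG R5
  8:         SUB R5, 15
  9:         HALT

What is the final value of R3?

R3=12
R6=5
R0=37
R5=32
R5=32+5=37
R3=12^37=41
R5=-(37)=-37
R5=(-37)-15=-52
halt.

41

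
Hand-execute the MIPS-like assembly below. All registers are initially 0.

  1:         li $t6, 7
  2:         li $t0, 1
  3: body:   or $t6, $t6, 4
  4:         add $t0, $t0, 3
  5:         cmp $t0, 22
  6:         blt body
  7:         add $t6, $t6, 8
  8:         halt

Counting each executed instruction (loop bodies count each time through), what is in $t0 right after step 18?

13

li $t6, 7 → $t6=7
li $t0, 1 → $t0=1
or $t6, $t6, 4 → $t6=7|4=7
add $t0, $t0, 3 → $t0=1+3=4
cmp $t0, 22  (cmp 4,22)
blt body: taken
or $t6, $t6, 4 → $t6=7|4=7
add $t0, $t0, 3 → $t0=4+3=7
cmp $t0, 22  (cmp 7,22)
blt body: taken
or $t6, $t6, 4 → $t6=7|4=7
add $t0, $t0, 3 → $t0=7+3=10
cmp $t0, 22  (cmp 10,22)
blt body: taken
or $t6, $t6, 4 → $t6=7|4=7
add $t0, $t0, 3 → $t0=10+3=13
cmp $t0, 22  (cmp 13,22)
blt body: taken
After step 18: $t0 = 13.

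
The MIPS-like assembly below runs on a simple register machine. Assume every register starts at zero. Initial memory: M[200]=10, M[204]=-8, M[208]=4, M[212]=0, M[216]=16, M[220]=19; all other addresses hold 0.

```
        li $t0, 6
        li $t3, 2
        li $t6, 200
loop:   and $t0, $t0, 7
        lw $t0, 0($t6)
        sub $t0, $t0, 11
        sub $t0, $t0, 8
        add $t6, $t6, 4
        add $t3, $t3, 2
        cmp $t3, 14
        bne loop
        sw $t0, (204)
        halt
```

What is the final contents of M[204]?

0

li $t0, 6 → $t0=6
li $t3, 2 → $t3=2
li $t6, 200 → $t6=200
and $t0, $t0, 7 → $t0=6&7=6
lw $t0, 0($t6) → $t0=M[200]=10
sub $t0, $t0, 11 → $t0=10-11=-1
sub $t0, $t0, 8 → $t0=(-1)-8=-9
add $t6, $t6, 4 → $t6=200+4=204
add $t3, $t3, 2 → $t3=2+2=4
cmp $t3, 14  (cmp 4,14)
bne loop: taken
and $t0, $t0, 7 → $t0=(-9)&7=7
lw $t0, 0($t6) → $t0=M[204]=-8
sub $t0, $t0, 11 → $t0=(-8)-11=-19
sub $t0, $t0, 8 → $t0=(-19)-8=-27
add $t6, $t6, 4 → $t6=204+4=208
add $t3, $t3, 2 → $t3=4+2=6
cmp $t3, 14  (cmp 6,14)
bne loop: taken
and $t0, $t0, 7 → $t0=(-27)&7=5
lw $t0, 0($t6) → $t0=M[208]=4
sub $t0, $t0, 11 → $t0=4-11=-7
sub $t0, $t0, 8 → $t0=(-7)-8=-15
add $t6, $t6, 4 → $t6=208+4=212
add $t3, $t3, 2 → $t3=6+2=8
cmp $t3, 14  (cmp 8,14)
bne loop: taken
and $t0, $t0, 7 → $t0=(-15)&7=1
lw $t0, 0($t6) → $t0=M[212]=0
sub $t0, $t0, 11 → $t0=0-11=-11
sub $t0, $t0, 8 → $t0=(-11)-8=-19
add $t6, $t6, 4 → $t6=212+4=216
add $t3, $t3, 2 → $t3=8+2=10
cmp $t3, 14  (cmp 10,14)
bne loop: taken
and $t0, $t0, 7 → $t0=(-19)&7=5
lw $t0, 0($t6) → $t0=M[216]=16
sub $t0, $t0, 11 → $t0=16-11=5
sub $t0, $t0, 8 → $t0=5-8=-3
add $t6, $t6, 4 → $t6=216+4=220
add $t3, $t3, 2 → $t3=10+2=12
cmp $t3, 14  (cmp 12,14)
bne loop: taken
and $t0, $t0, 7 → $t0=(-3)&7=5
lw $t0, 0($t6) → $t0=M[220]=19
sub $t0, $t0, 11 → $t0=19-11=8
sub $t0, $t0, 8 → $t0=8-8=0
add $t6, $t6, 4 → $t6=220+4=224
add $t3, $t3, 2 → $t3=12+2=14
cmp $t3, 14  (cmp 14,14)
bne loop: not taken
sw $t0, (204) → M[204]=0
halt.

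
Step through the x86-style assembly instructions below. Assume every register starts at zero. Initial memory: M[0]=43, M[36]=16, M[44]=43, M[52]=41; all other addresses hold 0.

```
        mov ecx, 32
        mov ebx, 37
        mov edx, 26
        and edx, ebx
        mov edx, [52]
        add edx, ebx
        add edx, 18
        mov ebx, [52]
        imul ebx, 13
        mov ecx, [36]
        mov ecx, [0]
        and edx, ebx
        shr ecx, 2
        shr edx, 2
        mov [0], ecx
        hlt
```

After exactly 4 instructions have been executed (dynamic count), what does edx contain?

0

mov ecx, 32 → ecx=32
mov ebx, 37 → ebx=37
mov edx, 26 → edx=26
and edx, ebx → edx=26&37=0
After step 4: edx = 0.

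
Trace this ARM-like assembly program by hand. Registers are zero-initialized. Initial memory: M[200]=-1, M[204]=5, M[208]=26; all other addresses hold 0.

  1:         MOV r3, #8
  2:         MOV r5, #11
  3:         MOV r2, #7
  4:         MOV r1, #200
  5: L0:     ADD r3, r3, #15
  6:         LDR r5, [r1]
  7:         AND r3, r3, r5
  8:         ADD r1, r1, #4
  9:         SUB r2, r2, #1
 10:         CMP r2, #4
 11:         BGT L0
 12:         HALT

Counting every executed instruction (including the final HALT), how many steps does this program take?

26

after MOV r3, #8: r3=8
after MOV r5, #11: r5=11
after MOV r2, #7: r2=7
after MOV r1, #200: r1=200
after ADD r3, r3, #15: r3=8+15=23
after LDR r5, [r1]: r5=M[200]=-1
after AND r3, r3, r5: r3=23&(-1)=23
after ADD r1, r1, #4: r1=200+4=204
after SUB r2, r2, #1: r2=7-1=6
CMP r2, #4  (cmp 6,4)
BGT L0: taken
after ADD r3, r3, #15: r3=23+15=38
after LDR r5, [r1]: r5=M[204]=5
after AND r3, r3, r5: r3=38&5=4
after ADD r1, r1, #4: r1=204+4=208
after SUB r2, r2, #1: r2=6-1=5
CMP r2, #4  (cmp 5,4)
BGT L0: taken
after ADD r3, r3, #15: r3=4+15=19
after LDR r5, [r1]: r5=M[208]=26
after AND r3, r3, r5: r3=19&26=18
after ADD r1, r1, #4: r1=208+4=212
after SUB r2, r2, #1: r2=5-1=4
CMP r2, #4  (cmp 4,4)
BGT L0: not taken
halt.
Total executed instructions: 26.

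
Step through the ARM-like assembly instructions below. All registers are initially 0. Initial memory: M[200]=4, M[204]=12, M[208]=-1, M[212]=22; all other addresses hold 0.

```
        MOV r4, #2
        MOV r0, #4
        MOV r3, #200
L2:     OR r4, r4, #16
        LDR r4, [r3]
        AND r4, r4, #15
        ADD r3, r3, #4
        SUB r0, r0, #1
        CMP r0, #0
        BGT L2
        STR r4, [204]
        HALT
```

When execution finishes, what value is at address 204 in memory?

r4=2
r0=4
r3=200
r4=2|16=18
r4=M[200]=4
r4=4&15=4
r3=200+4=204
r0=4-1=3
CMP r0, #0  (cmp 3,0)
BGT L2: taken
r4=4|16=20
r4=M[204]=12
r4=12&15=12
r3=204+4=208
r0=3-1=2
CMP r0, #0  (cmp 2,0)
BGT L2: taken
r4=12|16=28
r4=M[208]=-1
r4=(-1)&15=15
r3=208+4=212
r0=2-1=1
CMP r0, #0  (cmp 1,0)
BGT L2: taken
r4=15|16=31
r4=M[212]=22
r4=22&15=6
r3=212+4=216
r0=1-1=0
CMP r0, #0  (cmp 0,0)
BGT L2: not taken
STR r4, [204] → M[204]=6
halt.

6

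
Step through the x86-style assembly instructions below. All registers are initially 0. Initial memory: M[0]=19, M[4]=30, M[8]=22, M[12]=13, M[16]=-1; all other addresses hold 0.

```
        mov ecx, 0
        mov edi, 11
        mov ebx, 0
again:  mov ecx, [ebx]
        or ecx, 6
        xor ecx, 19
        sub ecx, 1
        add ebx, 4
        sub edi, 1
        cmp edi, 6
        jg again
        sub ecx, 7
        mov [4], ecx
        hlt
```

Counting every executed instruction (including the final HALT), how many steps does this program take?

46

after mov ecx, 0: ecx=0
after mov edi, 11: edi=11
after mov ebx, 0: ebx=0
after mov ecx, [ebx]: ecx=M[0]=19
after or ecx, 6: ecx=19|6=23
after xor ecx, 19: ecx=23^19=4
after sub ecx, 1: ecx=4-1=3
after add ebx, 4: ebx=0+4=4
after sub edi, 1: edi=11-1=10
cmp edi, 6  (cmp 10,6)
jg again: taken
after mov ecx, [ebx]: ecx=M[4]=30
after or ecx, 6: ecx=30|6=30
after xor ecx, 19: ecx=30^19=13
after sub ecx, 1: ecx=13-1=12
after add ebx, 4: ebx=4+4=8
after sub edi, 1: edi=10-1=9
cmp edi, 6  (cmp 9,6)
jg again: taken
after mov ecx, [ebx]: ecx=M[8]=22
after or ecx, 6: ecx=22|6=22
after xor ecx, 19: ecx=22^19=5
after sub ecx, 1: ecx=5-1=4
after add ebx, 4: ebx=8+4=12
after sub edi, 1: edi=9-1=8
cmp edi, 6  (cmp 8,6)
jg again: taken
after mov ecx, [ebx]: ecx=M[12]=13
after or ecx, 6: ecx=13|6=15
after xor ecx, 19: ecx=15^19=28
after sub ecx, 1: ecx=28-1=27
after add ebx, 4: ebx=12+4=16
after sub edi, 1: edi=8-1=7
cmp edi, 6  (cmp 7,6)
jg again: taken
after mov ecx, [ebx]: ecx=M[16]=-1
after or ecx, 6: ecx=(-1)|6=-1
after xor ecx, 19: ecx=(-1)^19=-20
after sub ecx, 1: ecx=(-20)-1=-21
after add ebx, 4: ebx=16+4=20
after sub edi, 1: edi=7-1=6
cmp edi, 6  (cmp 6,6)
jg again: not taken
after sub ecx, 7: ecx=(-21)-7=-28
mov [4], ecx → M[4]=-28
halt.
Total executed instructions: 46.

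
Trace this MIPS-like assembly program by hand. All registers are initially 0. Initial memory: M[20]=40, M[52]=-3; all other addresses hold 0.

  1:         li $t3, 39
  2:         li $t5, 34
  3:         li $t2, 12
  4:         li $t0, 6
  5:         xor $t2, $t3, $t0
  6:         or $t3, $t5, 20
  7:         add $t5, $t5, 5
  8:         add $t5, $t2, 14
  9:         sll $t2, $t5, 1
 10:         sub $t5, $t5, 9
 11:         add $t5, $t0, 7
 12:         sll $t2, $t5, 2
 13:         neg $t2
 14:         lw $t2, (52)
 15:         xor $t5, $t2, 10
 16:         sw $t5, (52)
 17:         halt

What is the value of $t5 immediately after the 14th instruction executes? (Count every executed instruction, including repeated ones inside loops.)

13

li $t3, 39 → $t3=39
li $t5, 34 → $t5=34
li $t2, 12 → $t2=12
li $t0, 6 → $t0=6
xor $t2, $t3, $t0 → $t2=39^6=33
or $t3, $t5, 20 → $t3=34|20=54
add $t5, $t5, 5 → $t5=34+5=39
add $t5, $t2, 14 → $t5=33+14=47
sll $t2, $t5, 1 → $t2=47<<1=94
sub $t5, $t5, 9 → $t5=47-9=38
add $t5, $t0, 7 → $t5=6+7=13
sll $t2, $t5, 2 → $t2=13<<2=52
neg $t2 → $t2=-(52)=-52
lw $t2, (52) → $t2=M[52]=-3
After step 14: $t5 = 13.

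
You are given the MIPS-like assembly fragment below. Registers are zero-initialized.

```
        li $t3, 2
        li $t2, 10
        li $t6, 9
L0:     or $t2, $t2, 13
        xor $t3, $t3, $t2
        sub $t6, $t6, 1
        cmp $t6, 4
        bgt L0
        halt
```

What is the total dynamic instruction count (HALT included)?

$t3=2
$t2=10
$t6=9
$t2=10|13=15
$t3=2^15=13
$t6=9-1=8
cmp $t6, 4  (cmp 8,4)
bgt L0: taken
$t2=15|13=15
$t3=13^15=2
$t6=8-1=7
cmp $t6, 4  (cmp 7,4)
bgt L0: taken
$t2=15|13=15
$t3=2^15=13
$t6=7-1=6
cmp $t6, 4  (cmp 6,4)
bgt L0: taken
$t2=15|13=15
$t3=13^15=2
$t6=6-1=5
cmp $t6, 4  (cmp 5,4)
bgt L0: taken
$t2=15|13=15
$t3=2^15=13
$t6=5-1=4
cmp $t6, 4  (cmp 4,4)
bgt L0: not taken
halt.
Total executed instructions: 29.

29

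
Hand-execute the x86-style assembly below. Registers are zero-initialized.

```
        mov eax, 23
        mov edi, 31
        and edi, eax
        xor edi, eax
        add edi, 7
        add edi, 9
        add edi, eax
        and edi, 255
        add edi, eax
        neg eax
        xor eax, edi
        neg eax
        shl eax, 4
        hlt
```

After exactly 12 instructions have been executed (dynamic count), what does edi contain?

eax=23
edi=31
edi=31&23=23
edi=23^23=0
edi=0+7=7
edi=7+9=16
edi=16+23=39
edi=39&255=39
edi=39+23=62
eax=-(23)=-23
eax=(-23)^62=-41
eax=-(-41)=41
After step 12: edi = 62.

62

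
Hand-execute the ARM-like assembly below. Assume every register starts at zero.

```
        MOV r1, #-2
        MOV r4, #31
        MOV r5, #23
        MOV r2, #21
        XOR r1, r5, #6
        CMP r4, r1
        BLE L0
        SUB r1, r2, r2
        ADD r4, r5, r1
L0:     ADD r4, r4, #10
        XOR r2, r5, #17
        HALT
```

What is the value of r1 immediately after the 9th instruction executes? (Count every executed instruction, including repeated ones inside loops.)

0

after MOV r1, #-2: r1=-2
after MOV r4, #31: r4=31
after MOV r5, #23: r5=23
after MOV r2, #21: r2=21
after XOR r1, r5, #6: r1=23^6=17
CMP r4, r1  (cmp 31,17)
BLE L0: not taken
after SUB r1, r2, r2: r1=21-21=0
after ADD r4, r5, r1: r4=23+0=23
After step 9: r1 = 0.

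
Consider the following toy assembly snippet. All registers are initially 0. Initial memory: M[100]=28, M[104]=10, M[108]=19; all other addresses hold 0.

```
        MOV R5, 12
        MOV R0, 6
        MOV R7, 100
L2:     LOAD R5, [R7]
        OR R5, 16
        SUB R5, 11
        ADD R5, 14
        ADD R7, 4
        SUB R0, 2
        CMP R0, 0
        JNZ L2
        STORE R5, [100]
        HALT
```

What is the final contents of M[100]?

R5=12
R0=6
R7=100
R5=M[100]=28
R5=28|16=28
R5=28-11=17
R5=17+14=31
R7=100+4=104
R0=6-2=4
CMP R0, 0  (cmp 4,0)
JNZ L2: taken
R5=M[104]=10
R5=10|16=26
R5=26-11=15
R5=15+14=29
R7=104+4=108
R0=4-2=2
CMP R0, 0  (cmp 2,0)
JNZ L2: taken
R5=M[108]=19
R5=19|16=19
R5=19-11=8
R5=8+14=22
R7=108+4=112
R0=2-2=0
CMP R0, 0  (cmp 0,0)
JNZ L2: not taken
STORE R5, [100] → M[100]=22
halt.

22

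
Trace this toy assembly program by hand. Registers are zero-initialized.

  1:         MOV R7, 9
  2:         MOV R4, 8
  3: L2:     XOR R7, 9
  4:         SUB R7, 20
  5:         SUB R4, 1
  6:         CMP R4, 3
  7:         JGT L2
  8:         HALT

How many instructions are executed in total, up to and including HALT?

28

after MOV R7, 9: R7=9
after MOV R4, 8: R4=8
after XOR R7, 9: R7=9^9=0
after SUB R7, 20: R7=0-20=-20
after SUB R4, 1: R4=8-1=7
CMP R4, 3  (cmp 7,3)
JGT L2: taken
after XOR R7, 9: R7=(-20)^9=-27
after SUB R7, 20: R7=(-27)-20=-47
after SUB R4, 1: R4=7-1=6
CMP R4, 3  (cmp 6,3)
JGT L2: taken
after XOR R7, 9: R7=(-47)^9=-40
after SUB R7, 20: R7=(-40)-20=-60
after SUB R4, 1: R4=6-1=5
CMP R4, 3  (cmp 5,3)
JGT L2: taken
after XOR R7, 9: R7=(-60)^9=-51
after SUB R7, 20: R7=(-51)-20=-71
after SUB R4, 1: R4=5-1=4
CMP R4, 3  (cmp 4,3)
JGT L2: taken
after XOR R7, 9: R7=(-71)^9=-80
after SUB R7, 20: R7=(-80)-20=-100
after SUB R4, 1: R4=4-1=3
CMP R4, 3  (cmp 3,3)
JGT L2: not taken
halt.
Total executed instructions: 28.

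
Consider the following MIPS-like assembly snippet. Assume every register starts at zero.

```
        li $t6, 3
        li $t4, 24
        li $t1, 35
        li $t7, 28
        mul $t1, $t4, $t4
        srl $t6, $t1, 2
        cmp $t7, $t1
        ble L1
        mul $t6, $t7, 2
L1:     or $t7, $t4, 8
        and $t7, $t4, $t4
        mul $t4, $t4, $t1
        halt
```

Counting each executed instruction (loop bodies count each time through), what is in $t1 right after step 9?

li $t6, 3 → $t6=3
li $t4, 24 → $t4=24
li $t1, 35 → $t1=35
li $t7, 28 → $t7=28
mul $t1, $t4, $t4 → $t1=24*24=576
srl $t6, $t1, 2 → $t6=576>>2=144
cmp $t7, $t1  (cmp 28,576)
ble L1: taken
or $t7, $t4, 8 → $t7=24|8=24
After step 9: $t1 = 576.

576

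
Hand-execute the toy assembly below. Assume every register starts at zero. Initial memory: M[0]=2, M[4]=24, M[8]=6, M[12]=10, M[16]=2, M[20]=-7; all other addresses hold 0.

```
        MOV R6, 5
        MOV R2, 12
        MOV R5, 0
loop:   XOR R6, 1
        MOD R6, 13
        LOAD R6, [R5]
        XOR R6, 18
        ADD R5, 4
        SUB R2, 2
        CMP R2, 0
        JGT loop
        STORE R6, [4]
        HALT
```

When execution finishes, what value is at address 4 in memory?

-21

R6=5
R2=12
R5=0
R6=5^1=4
R6=4%13=4
R6=M[0]=2
R6=2^18=16
R5=0+4=4
R2=12-2=10
CMP R2, 0  (cmp 10,0)
JGT loop: taken
R6=16^1=17
R6=17%13=4
R6=M[4]=24
R6=24^18=10
R5=4+4=8
R2=10-2=8
CMP R2, 0  (cmp 8,0)
JGT loop: taken
R6=10^1=11
R6=11%13=11
R6=M[8]=6
R6=6^18=20
R5=8+4=12
R2=8-2=6
CMP R2, 0  (cmp 6,0)
JGT loop: taken
R6=20^1=21
R6=21%13=8
R6=M[12]=10
R6=10^18=24
R5=12+4=16
R2=6-2=4
CMP R2, 0  (cmp 4,0)
JGT loop: taken
R6=24^1=25
R6=25%13=12
R6=M[16]=2
R6=2^18=16
R5=16+4=20
R2=4-2=2
CMP R2, 0  (cmp 2,0)
JGT loop: taken
R6=16^1=17
R6=17%13=4
R6=M[20]=-7
R6=(-7)^18=-21
R5=20+4=24
R2=2-2=0
CMP R2, 0  (cmp 0,0)
JGT loop: not taken
STORE R6, [4] → M[4]=-21
halt.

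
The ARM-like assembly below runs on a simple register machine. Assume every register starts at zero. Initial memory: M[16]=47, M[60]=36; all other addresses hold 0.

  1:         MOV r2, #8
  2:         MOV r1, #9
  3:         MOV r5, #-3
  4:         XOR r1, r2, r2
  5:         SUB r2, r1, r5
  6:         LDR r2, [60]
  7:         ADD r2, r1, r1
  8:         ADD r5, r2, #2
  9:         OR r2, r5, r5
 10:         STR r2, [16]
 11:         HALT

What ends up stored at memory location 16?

2

after MOV r2, #8: r2=8
after MOV r1, #9: r1=9
after MOV r5, #-3: r5=-3
after XOR r1, r2, r2: r1=8^8=0
after SUB r2, r1, r5: r2=0-(-3)=3
after LDR r2, [60]: r2=M[60]=36
after ADD r2, r1, r1: r2=0+0=0
after ADD r5, r2, #2: r5=0+2=2
after OR r2, r5, r5: r2=2|2=2
STR r2, [16] → M[16]=2
halt.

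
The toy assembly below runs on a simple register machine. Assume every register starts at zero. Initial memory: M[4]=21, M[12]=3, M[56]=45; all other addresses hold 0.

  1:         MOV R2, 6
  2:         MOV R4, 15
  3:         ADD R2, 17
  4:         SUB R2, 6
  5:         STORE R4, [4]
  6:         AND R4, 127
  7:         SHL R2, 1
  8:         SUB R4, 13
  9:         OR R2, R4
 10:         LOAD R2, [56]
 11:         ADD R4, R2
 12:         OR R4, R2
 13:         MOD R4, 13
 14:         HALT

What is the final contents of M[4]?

15

R2=6
R4=15
R2=6+17=23
R2=23-6=17
STORE R4, [4] → M[4]=15
R4=15&127=15
R2=17<<1=34
R4=15-13=2
R2=34|2=34
R2=M[56]=45
R4=2+45=47
R4=47|45=47
R4=47%13=8
halt.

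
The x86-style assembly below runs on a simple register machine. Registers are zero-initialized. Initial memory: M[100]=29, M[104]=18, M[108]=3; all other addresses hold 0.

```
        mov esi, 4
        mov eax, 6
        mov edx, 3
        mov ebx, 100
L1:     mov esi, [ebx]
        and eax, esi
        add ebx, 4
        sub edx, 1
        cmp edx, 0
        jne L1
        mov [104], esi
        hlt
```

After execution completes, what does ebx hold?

112

mov esi, 4 → esi=4
mov eax, 6 → eax=6
mov edx, 3 → edx=3
mov ebx, 100 → ebx=100
mov esi, [ebx] → esi=M[100]=29
and eax, esi → eax=6&29=4
add ebx, 4 → ebx=100+4=104
sub edx, 1 → edx=3-1=2
cmp edx, 0  (cmp 2,0)
jne L1: taken
mov esi, [ebx] → esi=M[104]=18
and eax, esi → eax=4&18=0
add ebx, 4 → ebx=104+4=108
sub edx, 1 → edx=2-1=1
cmp edx, 0  (cmp 1,0)
jne L1: taken
mov esi, [ebx] → esi=M[108]=3
and eax, esi → eax=0&3=0
add ebx, 4 → ebx=108+4=112
sub edx, 1 → edx=1-1=0
cmp edx, 0  (cmp 0,0)
jne L1: not taken
mov [104], esi → M[104]=3
halt.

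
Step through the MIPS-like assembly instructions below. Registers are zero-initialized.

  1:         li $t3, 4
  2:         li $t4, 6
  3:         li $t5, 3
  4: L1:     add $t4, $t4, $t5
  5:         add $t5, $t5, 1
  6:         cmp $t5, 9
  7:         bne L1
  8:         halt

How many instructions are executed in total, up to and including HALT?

after li $t3, 4: $t3=4
after li $t4, 6: $t4=6
after li $t5, 3: $t5=3
after add $t4, $t4, $t5: $t4=6+3=9
after add $t5, $t5, 1: $t5=3+1=4
cmp $t5, 9  (cmp 4,9)
bne L1: taken
after add $t4, $t4, $t5: $t4=9+4=13
after add $t5, $t5, 1: $t5=4+1=5
cmp $t5, 9  (cmp 5,9)
bne L1: taken
after add $t4, $t4, $t5: $t4=13+5=18
after add $t5, $t5, 1: $t5=5+1=6
cmp $t5, 9  (cmp 6,9)
bne L1: taken
after add $t4, $t4, $t5: $t4=18+6=24
after add $t5, $t5, 1: $t5=6+1=7
cmp $t5, 9  (cmp 7,9)
bne L1: taken
after add $t4, $t4, $t5: $t4=24+7=31
after add $t5, $t5, 1: $t5=7+1=8
cmp $t5, 9  (cmp 8,9)
bne L1: taken
after add $t4, $t4, $t5: $t4=31+8=39
after add $t5, $t5, 1: $t5=8+1=9
cmp $t5, 9  (cmp 9,9)
bne L1: not taken
halt.
Total executed instructions: 28.

28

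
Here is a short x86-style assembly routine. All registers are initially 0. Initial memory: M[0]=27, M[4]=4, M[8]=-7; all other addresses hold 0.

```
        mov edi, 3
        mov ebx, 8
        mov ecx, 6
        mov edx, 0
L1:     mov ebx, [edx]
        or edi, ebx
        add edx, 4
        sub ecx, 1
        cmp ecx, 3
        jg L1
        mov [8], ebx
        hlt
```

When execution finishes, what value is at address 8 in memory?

edi=3
ebx=8
ecx=6
edx=0
ebx=M[0]=27
edi=3|27=27
edx=0+4=4
ecx=6-1=5
cmp ecx, 3  (cmp 5,3)
jg L1: taken
ebx=M[4]=4
edi=27|4=31
edx=4+4=8
ecx=5-1=4
cmp ecx, 3  (cmp 4,3)
jg L1: taken
ebx=M[8]=-7
edi=31|(-7)=-1
edx=8+4=12
ecx=4-1=3
cmp ecx, 3  (cmp 3,3)
jg L1: not taken
mov [8], ebx → M[8]=-7
halt.

-7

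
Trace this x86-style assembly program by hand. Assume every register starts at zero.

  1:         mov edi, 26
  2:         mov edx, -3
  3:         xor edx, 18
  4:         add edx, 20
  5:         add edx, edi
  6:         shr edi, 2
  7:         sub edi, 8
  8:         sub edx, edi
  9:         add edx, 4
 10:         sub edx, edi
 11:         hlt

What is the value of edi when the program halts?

edi=26
edx=-3
edx=(-3)^18=-17
edx=(-17)+20=3
edx=3+26=29
edi=26>>2=6
edi=6-8=-2
edx=29-(-2)=31
edx=31+4=35
edx=35-(-2)=37
halt.

-2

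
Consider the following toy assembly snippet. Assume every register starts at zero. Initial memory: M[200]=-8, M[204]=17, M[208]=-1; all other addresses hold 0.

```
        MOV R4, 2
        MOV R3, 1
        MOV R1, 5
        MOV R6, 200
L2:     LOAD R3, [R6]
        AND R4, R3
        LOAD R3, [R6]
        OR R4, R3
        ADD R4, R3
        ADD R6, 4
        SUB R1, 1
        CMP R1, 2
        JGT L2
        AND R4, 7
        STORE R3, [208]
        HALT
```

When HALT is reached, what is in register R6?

212

after MOV R4, 2: R4=2
after MOV R3, 1: R3=1
after MOV R1, 5: R1=5
after MOV R6, 200: R6=200
after LOAD R3, [R6]: R3=M[200]=-8
after AND R4, R3: R4=2&(-8)=0
after LOAD R3, [R6]: R3=M[200]=-8
after OR R4, R3: R4=0|(-8)=-8
after ADD R4, R3: R4=(-8)+(-8)=-16
after ADD R6, 4: R6=200+4=204
after SUB R1, 1: R1=5-1=4
CMP R1, 2  (cmp 4,2)
JGT L2: taken
after LOAD R3, [R6]: R3=M[204]=17
after AND R4, R3: R4=(-16)&17=16
after LOAD R3, [R6]: R3=M[204]=17
after OR R4, R3: R4=16|17=17
after ADD R4, R3: R4=17+17=34
after ADD R6, 4: R6=204+4=208
after SUB R1, 1: R1=4-1=3
CMP R1, 2  (cmp 3,2)
JGT L2: taken
after LOAD R3, [R6]: R3=M[208]=-1
after AND R4, R3: R4=34&(-1)=34
after LOAD R3, [R6]: R3=M[208]=-1
after OR R4, R3: R4=34|(-1)=-1
after ADD R4, R3: R4=(-1)+(-1)=-2
after ADD R6, 4: R6=208+4=212
after SUB R1, 1: R1=3-1=2
CMP R1, 2  (cmp 2,2)
JGT L2: not taken
after AND R4, 7: R4=(-2)&7=6
STORE R3, [208] → M[208]=-1
halt.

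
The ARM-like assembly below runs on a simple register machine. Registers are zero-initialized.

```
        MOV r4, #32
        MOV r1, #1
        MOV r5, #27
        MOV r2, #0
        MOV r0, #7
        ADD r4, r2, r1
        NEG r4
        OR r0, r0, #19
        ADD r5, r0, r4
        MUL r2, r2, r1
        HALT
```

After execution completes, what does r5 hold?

after MOV r4, #32: r4=32
after MOV r1, #1: r1=1
after MOV r5, #27: r5=27
after MOV r2, #0: r2=0
after MOV r0, #7: r0=7
after ADD r4, r2, r1: r4=0+1=1
after NEG r4: r4=-(1)=-1
after OR r0, r0, #19: r0=7|19=23
after ADD r5, r0, r4: r5=23+(-1)=22
after MUL r2, r2, r1: r2=0*1=0
halt.

22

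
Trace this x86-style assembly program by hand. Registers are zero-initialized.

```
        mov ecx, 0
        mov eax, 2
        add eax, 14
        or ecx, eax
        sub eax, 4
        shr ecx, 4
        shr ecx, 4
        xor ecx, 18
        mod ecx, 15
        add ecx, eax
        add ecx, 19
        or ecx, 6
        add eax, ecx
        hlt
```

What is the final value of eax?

50

after mov ecx, 0: ecx=0
after mov eax, 2: eax=2
after add eax, 14: eax=2+14=16
after or ecx, eax: ecx=0|16=16
after sub eax, 4: eax=16-4=12
after shr ecx, 4: ecx=16>>4=1
after shr ecx, 4: ecx=1>>4=0
after xor ecx, 18: ecx=0^18=18
after mod ecx, 15: ecx=18%15=3
after add ecx, eax: ecx=3+12=15
after add ecx, 19: ecx=15+19=34
after or ecx, 6: ecx=34|6=38
after add eax, ecx: eax=12+38=50
halt.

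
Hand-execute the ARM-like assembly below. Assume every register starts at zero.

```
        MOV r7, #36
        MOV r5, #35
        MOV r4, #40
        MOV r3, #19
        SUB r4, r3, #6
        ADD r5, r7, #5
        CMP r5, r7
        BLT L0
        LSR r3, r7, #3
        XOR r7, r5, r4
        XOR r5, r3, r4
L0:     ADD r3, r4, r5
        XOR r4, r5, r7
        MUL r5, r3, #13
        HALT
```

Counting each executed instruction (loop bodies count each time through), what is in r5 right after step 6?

r7=36
r5=35
r4=40
r3=19
r4=19-6=13
r5=36+5=41
After step 6: r5 = 41.

41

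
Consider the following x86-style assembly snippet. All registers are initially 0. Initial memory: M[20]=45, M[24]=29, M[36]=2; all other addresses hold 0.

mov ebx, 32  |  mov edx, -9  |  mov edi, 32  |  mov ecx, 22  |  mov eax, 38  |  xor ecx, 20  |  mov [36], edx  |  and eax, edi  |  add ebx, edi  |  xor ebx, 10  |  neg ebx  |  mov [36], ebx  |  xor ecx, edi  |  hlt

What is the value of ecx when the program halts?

mov ebx, 32 → ebx=32
mov edx, -9 → edx=-9
mov edi, 32 → edi=32
mov ecx, 22 → ecx=22
mov eax, 38 → eax=38
xor ecx, 20 → ecx=22^20=2
mov [36], edx → M[36]=-9
and eax, edi → eax=38&32=32
add ebx, edi → ebx=32+32=64
xor ebx, 10 → ebx=64^10=74
neg ebx → ebx=-(74)=-74
mov [36], ebx → M[36]=-74
xor ecx, edi → ecx=2^32=34
halt.

34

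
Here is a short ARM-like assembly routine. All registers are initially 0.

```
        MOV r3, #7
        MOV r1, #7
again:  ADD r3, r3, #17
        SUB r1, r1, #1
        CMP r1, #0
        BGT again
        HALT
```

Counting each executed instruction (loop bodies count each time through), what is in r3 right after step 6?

24

after MOV r3, #7: r3=7
after MOV r1, #7: r1=7
after ADD r3, r3, #17: r3=7+17=24
after SUB r1, r1, #1: r1=7-1=6
CMP r1, #0  (cmp 6,0)
BGT again: taken
After step 6: r3 = 24.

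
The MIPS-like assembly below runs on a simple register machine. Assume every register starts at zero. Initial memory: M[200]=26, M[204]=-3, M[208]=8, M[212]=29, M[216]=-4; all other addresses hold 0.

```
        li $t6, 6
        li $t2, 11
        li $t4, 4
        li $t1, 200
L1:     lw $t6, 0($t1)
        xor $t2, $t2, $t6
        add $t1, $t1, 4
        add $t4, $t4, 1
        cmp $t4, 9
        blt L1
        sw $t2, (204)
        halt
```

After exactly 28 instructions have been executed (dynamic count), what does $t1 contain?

216

after li $t6, 6: $t6=6
after li $t2, 11: $t2=11
after li $t4, 4: $t4=4
after li $t1, 200: $t1=200
after lw $t6, 0($t1): $t6=M[200]=26
after xor $t2, $t2, $t6: $t2=11^26=17
after add $t1, $t1, 4: $t1=200+4=204
after add $t4, $t4, 1: $t4=4+1=5
cmp $t4, 9  (cmp 5,9)
blt L1: taken
after lw $t6, 0($t1): $t6=M[204]=-3
after xor $t2, $t2, $t6: $t2=17^(-3)=-20
after add $t1, $t1, 4: $t1=204+4=208
after add $t4, $t4, 1: $t4=5+1=6
cmp $t4, 9  (cmp 6,9)
blt L1: taken
after lw $t6, 0($t1): $t6=M[208]=8
after xor $t2, $t2, $t6: $t2=(-20)^8=-28
after add $t1, $t1, 4: $t1=208+4=212
after add $t4, $t4, 1: $t4=6+1=7
cmp $t4, 9  (cmp 7,9)
blt L1: taken
after lw $t6, 0($t1): $t6=M[212]=29
after xor $t2, $t2, $t6: $t2=(-28)^29=-7
after add $t1, $t1, 4: $t1=212+4=216
after add $t4, $t4, 1: $t4=7+1=8
cmp $t4, 9  (cmp 8,9)
blt L1: taken
After step 28: $t1 = 216.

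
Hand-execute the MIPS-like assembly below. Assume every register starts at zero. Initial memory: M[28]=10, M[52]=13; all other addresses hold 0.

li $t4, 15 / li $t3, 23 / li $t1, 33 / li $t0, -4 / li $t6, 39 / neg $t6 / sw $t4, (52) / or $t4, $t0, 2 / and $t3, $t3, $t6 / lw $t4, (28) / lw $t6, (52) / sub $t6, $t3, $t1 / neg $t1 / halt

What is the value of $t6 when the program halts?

-16

after li $t4, 15: $t4=15
after li $t3, 23: $t3=23
after li $t1, 33: $t1=33
after li $t0, -4: $t0=-4
after li $t6, 39: $t6=39
after neg $t6: $t6=-(39)=-39
sw $t4, (52) → M[52]=15
after or $t4, $t0, 2: $t4=(-4)|2=-2
after and $t3, $t3, $t6: $t3=23&(-39)=17
after lw $t4, (28): $t4=M[28]=10
after lw $t6, (52): $t6=M[52]=15
after sub $t6, $t3, $t1: $t6=17-33=-16
after neg $t1: $t1=-(33)=-33
halt.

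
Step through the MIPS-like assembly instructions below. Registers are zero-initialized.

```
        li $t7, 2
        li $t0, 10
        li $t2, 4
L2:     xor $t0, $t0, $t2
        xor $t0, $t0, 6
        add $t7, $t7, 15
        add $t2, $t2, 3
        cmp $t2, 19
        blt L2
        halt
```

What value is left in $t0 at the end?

24

$t7=2
$t0=10
$t2=4
$t0=10^4=14
$t0=14^6=8
$t7=2+15=17
$t2=4+3=7
cmp $t2, 19  (cmp 7,19)
blt L2: taken
$t0=8^7=15
$t0=15^6=9
$t7=17+15=32
$t2=7+3=10
cmp $t2, 19  (cmp 10,19)
blt L2: taken
$t0=9^10=3
$t0=3^6=5
$t7=32+15=47
$t2=10+3=13
cmp $t2, 19  (cmp 13,19)
blt L2: taken
$t0=5^13=8
$t0=8^6=14
$t7=47+15=62
$t2=13+3=16
cmp $t2, 19  (cmp 16,19)
blt L2: taken
$t0=14^16=30
$t0=30^6=24
$t7=62+15=77
$t2=16+3=19
cmp $t2, 19  (cmp 19,19)
blt L2: not taken
halt.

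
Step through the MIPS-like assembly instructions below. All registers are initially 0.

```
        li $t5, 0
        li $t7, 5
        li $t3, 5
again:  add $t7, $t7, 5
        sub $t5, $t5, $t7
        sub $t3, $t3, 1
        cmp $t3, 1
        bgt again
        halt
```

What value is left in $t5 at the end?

-70

after li $t5, 0: $t5=0
after li $t7, 5: $t7=5
after li $t3, 5: $t3=5
after add $t7, $t7, 5: $t7=5+5=10
after sub $t5, $t5, $t7: $t5=0-10=-10
after sub $t3, $t3, 1: $t3=5-1=4
cmp $t3, 1  (cmp 4,1)
bgt again: taken
after add $t7, $t7, 5: $t7=10+5=15
after sub $t5, $t5, $t7: $t5=(-10)-15=-25
after sub $t3, $t3, 1: $t3=4-1=3
cmp $t3, 1  (cmp 3,1)
bgt again: taken
after add $t7, $t7, 5: $t7=15+5=20
after sub $t5, $t5, $t7: $t5=(-25)-20=-45
after sub $t3, $t3, 1: $t3=3-1=2
cmp $t3, 1  (cmp 2,1)
bgt again: taken
after add $t7, $t7, 5: $t7=20+5=25
after sub $t5, $t5, $t7: $t5=(-45)-25=-70
after sub $t3, $t3, 1: $t3=2-1=1
cmp $t3, 1  (cmp 1,1)
bgt again: not taken
halt.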